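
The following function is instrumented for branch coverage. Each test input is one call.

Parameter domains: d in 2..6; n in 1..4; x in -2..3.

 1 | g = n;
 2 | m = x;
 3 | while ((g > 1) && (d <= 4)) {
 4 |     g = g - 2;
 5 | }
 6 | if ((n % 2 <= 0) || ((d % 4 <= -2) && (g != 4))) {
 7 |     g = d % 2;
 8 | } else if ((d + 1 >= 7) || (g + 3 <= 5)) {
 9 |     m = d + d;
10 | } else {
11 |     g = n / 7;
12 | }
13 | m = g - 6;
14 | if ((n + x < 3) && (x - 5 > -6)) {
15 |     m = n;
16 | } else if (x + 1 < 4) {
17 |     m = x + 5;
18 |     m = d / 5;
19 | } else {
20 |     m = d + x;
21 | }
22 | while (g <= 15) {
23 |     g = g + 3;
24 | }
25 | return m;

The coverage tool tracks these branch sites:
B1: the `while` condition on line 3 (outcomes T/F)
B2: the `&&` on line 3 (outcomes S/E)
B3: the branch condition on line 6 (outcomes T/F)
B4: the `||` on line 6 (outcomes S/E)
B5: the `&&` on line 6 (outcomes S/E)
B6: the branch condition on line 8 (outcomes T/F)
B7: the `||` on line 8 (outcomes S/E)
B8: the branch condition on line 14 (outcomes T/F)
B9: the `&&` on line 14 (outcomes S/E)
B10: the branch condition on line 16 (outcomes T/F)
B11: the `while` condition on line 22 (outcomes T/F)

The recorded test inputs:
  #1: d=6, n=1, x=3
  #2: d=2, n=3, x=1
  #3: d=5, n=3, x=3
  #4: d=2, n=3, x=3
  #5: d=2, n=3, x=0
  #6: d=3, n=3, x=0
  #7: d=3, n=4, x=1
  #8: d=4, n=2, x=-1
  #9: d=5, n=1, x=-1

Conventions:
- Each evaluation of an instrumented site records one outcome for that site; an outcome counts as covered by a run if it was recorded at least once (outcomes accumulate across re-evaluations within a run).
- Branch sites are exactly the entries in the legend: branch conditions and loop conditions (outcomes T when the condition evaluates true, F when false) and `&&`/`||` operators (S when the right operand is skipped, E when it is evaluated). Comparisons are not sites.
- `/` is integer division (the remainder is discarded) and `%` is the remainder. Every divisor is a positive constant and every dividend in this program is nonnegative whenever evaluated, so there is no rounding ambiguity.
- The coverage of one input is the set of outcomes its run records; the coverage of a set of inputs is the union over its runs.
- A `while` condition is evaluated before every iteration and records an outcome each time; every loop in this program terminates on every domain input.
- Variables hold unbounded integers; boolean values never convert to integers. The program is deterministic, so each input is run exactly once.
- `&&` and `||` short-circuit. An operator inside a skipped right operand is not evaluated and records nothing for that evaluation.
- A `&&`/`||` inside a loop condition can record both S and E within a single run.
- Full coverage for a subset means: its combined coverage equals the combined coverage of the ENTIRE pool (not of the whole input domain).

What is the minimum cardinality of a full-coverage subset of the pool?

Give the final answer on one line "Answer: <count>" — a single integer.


test 1 (d=6, n=1, x=3) hits B1=F, B2=S, B3=F, B4=E, B5=S, B6=T, B7=S, B8=F, B9=S, B10=F, B11=T, B11=F
test 2 (d=2, n=3, x=1) hits B1=T, B1=F, B2=S, B2=E, B3=F, B4=E, B5=S, B6=T, B7=E, B8=F, B9=S, B10=T, B11=T, B11=F
test 3 (d=5, n=3, x=3) hits B1=F, B2=E, B3=F, B4=E, B5=S, B6=F, B7=E, B8=F, B9=S, B10=F, B11=T, B11=F
test 4 (d=2, n=3, x=3) hits B1=T, B1=F, B2=S, B2=E, B3=F, B4=E, B5=S, B6=T, B7=E, B8=F, B9=S, B10=F, B11=T, B11=F
test 5 (d=2, n=3, x=0) hits B1=T, B1=F, B2=S, B2=E, B3=F, B4=E, B5=S, B6=T, B7=E, B8=F, B9=S, B10=T, B11=T, B11=F
test 6 (d=3, n=3, x=0) hits B1=T, B1=F, B2=S, B2=E, B3=F, B4=E, B5=S, B6=T, B7=E, B8=F, B9=S, B10=T, B11=T, B11=F
test 7 (d=3, n=4, x=1) hits B1=T, B1=F, B2=S, B2=E, B3=T, B4=S, B8=F, B9=S, B10=T, B11=T, B11=F
test 8 (d=4, n=2, x=-1) hits B1=T, B1=F, B2=S, B2=E, B3=T, B4=S, B8=F, B9=E, B10=T, B11=T, B11=F
test 9 (d=5, n=1, x=-1) hits B1=F, B2=S, B3=F, B4=E, B5=S, B6=T, B7=E, B8=F, B9=E, B10=T, B11=T, B11=F
together the pool reaches 20 outcomes: B1=T, B1=F, B2=S, B2=E, B3=T, B3=F, B4=S, B4=E, B5=S, B6=T, B6=F, B7=S, B7=E, B8=F, B9=S, B9=E, B10=T, B10=F, B11=T, B11=F
checked all size-1 subsets: none covers 20 outcomes (max 14/20)
checked all size-2 subsets: none covers 20 outcomes (max 18/20)
size 3: inputs {1, 3, 8} cover all 20 outcomes, and no lexicographically smaller subset of this size does
Answer: 3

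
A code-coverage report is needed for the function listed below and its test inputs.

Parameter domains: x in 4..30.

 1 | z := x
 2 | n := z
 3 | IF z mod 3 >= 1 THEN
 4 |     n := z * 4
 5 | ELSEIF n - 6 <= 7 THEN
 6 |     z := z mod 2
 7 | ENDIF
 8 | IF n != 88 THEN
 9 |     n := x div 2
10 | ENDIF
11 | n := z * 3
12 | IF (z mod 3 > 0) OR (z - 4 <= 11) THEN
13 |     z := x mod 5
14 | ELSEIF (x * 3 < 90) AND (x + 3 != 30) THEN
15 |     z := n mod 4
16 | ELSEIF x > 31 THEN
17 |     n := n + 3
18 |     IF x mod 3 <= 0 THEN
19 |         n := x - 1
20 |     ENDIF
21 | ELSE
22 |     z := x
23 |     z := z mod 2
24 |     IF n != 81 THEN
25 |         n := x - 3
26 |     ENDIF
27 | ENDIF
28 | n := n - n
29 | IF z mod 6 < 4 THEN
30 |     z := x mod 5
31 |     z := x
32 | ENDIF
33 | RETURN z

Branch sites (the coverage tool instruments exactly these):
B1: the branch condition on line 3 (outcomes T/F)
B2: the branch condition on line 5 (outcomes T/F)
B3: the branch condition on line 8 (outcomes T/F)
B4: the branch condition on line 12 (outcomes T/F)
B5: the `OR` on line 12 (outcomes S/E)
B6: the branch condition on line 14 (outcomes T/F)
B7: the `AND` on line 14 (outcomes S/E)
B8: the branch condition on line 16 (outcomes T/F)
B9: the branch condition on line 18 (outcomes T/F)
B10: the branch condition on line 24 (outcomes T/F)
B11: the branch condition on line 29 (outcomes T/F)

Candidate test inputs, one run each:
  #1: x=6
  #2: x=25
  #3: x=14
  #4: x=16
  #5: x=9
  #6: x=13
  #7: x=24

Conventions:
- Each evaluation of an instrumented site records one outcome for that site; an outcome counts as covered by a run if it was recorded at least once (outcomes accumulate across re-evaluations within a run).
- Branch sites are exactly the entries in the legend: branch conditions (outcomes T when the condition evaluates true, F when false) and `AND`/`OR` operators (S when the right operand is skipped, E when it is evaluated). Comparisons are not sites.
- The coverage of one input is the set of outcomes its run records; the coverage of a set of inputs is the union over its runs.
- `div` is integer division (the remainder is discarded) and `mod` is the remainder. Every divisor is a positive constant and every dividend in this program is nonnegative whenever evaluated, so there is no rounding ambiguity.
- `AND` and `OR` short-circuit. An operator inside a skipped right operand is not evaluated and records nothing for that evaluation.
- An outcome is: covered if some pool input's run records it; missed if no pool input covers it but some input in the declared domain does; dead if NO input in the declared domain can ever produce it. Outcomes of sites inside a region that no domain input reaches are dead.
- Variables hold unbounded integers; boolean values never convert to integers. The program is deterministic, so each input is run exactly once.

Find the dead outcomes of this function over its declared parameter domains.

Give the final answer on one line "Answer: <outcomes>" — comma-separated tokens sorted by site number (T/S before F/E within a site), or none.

exhaustive pass over the 27-input domain:
  B8=T: unreachable across the whole domain -> dead
  B9=T: unreachable across the whole domain -> dead
  B9=F: unreachable across the whole domain -> dead
  reachable outcomes have witnesses, e.g. B1=T (e.g. x=4), B1=F (e.g. x=6), B2=T (e.g. x=6), B2=F (e.g. x=15)

Answer: B8=T, B9=T, B9=F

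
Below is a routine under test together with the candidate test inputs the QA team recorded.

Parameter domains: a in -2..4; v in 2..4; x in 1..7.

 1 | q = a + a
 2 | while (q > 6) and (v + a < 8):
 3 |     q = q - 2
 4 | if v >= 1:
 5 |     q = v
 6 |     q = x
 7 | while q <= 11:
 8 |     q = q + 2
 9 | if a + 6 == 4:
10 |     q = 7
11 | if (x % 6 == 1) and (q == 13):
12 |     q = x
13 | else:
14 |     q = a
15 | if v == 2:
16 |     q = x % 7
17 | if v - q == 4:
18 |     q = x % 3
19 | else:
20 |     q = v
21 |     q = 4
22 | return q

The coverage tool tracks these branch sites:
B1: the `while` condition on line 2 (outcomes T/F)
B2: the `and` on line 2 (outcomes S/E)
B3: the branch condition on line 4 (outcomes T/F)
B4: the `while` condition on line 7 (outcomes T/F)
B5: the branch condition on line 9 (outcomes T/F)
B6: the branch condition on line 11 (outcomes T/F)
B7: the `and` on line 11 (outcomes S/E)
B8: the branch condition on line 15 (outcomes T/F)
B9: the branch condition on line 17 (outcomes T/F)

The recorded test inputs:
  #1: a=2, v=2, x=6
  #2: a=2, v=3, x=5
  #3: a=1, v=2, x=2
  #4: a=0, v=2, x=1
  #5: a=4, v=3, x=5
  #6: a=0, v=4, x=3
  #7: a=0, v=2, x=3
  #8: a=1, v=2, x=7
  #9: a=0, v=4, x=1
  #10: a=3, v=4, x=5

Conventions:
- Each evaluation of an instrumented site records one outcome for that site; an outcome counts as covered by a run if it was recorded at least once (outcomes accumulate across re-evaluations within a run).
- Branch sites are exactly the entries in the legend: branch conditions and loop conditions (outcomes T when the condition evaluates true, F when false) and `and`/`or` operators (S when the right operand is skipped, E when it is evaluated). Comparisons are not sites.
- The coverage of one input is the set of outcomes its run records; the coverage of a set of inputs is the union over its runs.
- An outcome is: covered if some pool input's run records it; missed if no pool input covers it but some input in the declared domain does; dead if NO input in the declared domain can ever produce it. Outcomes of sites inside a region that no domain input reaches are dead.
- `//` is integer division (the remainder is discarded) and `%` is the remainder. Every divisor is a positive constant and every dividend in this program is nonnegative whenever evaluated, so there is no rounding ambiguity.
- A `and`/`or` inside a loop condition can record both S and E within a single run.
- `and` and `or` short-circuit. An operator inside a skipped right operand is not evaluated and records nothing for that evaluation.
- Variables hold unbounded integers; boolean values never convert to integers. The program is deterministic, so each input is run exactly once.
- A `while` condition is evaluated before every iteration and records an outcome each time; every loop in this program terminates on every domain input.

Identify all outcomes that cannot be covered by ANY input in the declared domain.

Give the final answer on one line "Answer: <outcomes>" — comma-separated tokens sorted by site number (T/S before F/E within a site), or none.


exhaustive pass over the 147-input domain:
  B3=F: unreachable across the whole domain -> dead
  reachable outcomes have witnesses, e.g. B1=T (e.g. a=4, v=2, x=1), B1=F (e.g. a=-2, v=2, x=1), B2=S (e.g. a=-2, v=2, x=1), B2=E (e.g. a=4, v=2, x=1)
Answer: B3=F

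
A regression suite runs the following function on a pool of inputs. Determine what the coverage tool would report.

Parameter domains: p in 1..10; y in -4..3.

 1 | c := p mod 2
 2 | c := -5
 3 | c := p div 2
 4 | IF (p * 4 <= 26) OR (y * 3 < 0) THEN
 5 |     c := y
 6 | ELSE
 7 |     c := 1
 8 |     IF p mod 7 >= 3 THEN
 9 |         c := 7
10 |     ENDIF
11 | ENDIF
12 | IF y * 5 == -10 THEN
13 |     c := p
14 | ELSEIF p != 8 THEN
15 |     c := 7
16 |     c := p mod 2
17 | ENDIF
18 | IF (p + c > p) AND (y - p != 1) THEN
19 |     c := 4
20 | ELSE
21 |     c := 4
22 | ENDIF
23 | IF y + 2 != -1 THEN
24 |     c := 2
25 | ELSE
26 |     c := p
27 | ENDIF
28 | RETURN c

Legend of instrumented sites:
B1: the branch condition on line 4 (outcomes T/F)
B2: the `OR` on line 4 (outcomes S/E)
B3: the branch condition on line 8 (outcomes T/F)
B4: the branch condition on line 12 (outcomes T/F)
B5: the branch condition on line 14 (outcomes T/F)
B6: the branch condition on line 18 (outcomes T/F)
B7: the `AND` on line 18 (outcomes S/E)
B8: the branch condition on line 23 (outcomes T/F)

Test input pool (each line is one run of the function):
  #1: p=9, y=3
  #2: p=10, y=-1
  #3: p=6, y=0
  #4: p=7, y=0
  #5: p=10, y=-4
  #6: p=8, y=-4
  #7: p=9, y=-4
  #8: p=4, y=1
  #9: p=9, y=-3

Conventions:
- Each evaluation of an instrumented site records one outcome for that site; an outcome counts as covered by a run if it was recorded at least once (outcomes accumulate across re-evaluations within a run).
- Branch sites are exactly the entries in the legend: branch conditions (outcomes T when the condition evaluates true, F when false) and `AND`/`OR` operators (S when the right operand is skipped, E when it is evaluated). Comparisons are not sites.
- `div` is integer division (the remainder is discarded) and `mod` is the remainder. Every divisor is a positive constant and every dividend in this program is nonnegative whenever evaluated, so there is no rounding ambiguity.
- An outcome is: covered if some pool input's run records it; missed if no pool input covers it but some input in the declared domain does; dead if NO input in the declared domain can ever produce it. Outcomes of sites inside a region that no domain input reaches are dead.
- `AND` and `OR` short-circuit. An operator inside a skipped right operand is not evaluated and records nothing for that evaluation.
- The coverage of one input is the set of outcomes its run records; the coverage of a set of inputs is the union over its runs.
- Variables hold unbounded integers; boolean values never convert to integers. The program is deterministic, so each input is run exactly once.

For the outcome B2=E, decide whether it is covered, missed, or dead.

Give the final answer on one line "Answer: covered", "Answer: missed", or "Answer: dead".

B2=E is recorded by pool input(s) 1, 2, 4, 5, 6, 7, 9 -> covered

Answer: covered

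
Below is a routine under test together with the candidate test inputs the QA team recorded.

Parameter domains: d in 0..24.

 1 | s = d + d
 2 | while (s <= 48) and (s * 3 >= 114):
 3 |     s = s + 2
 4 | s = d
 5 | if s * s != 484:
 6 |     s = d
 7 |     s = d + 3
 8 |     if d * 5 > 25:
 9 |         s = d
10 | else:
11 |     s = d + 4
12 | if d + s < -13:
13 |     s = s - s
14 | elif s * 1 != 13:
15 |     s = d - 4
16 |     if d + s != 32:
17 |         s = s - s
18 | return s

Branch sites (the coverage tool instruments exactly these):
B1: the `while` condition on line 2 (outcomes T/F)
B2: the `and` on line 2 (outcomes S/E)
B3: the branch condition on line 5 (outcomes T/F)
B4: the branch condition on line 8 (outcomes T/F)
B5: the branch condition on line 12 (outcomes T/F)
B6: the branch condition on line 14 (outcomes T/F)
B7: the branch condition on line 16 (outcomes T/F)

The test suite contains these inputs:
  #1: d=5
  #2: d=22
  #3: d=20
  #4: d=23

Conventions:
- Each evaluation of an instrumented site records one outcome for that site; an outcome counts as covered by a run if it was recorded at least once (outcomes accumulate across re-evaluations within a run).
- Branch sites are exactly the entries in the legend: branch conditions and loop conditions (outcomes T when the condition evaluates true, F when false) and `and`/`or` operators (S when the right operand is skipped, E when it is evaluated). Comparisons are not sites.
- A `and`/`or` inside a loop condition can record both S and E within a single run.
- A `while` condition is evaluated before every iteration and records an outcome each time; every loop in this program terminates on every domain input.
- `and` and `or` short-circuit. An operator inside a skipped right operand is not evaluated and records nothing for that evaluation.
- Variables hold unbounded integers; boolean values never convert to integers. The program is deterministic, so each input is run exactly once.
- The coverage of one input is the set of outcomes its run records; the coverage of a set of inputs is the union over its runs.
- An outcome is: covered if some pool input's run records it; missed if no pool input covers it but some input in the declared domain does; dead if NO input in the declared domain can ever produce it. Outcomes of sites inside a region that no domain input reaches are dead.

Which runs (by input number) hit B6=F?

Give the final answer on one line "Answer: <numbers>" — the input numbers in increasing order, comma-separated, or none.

input #1 (d=5): does not record B6=F
input #2 (d=22): does not record B6=F
input #3 (d=20): does not record B6=F
input #4 (d=23): does not record B6=F

Answer: none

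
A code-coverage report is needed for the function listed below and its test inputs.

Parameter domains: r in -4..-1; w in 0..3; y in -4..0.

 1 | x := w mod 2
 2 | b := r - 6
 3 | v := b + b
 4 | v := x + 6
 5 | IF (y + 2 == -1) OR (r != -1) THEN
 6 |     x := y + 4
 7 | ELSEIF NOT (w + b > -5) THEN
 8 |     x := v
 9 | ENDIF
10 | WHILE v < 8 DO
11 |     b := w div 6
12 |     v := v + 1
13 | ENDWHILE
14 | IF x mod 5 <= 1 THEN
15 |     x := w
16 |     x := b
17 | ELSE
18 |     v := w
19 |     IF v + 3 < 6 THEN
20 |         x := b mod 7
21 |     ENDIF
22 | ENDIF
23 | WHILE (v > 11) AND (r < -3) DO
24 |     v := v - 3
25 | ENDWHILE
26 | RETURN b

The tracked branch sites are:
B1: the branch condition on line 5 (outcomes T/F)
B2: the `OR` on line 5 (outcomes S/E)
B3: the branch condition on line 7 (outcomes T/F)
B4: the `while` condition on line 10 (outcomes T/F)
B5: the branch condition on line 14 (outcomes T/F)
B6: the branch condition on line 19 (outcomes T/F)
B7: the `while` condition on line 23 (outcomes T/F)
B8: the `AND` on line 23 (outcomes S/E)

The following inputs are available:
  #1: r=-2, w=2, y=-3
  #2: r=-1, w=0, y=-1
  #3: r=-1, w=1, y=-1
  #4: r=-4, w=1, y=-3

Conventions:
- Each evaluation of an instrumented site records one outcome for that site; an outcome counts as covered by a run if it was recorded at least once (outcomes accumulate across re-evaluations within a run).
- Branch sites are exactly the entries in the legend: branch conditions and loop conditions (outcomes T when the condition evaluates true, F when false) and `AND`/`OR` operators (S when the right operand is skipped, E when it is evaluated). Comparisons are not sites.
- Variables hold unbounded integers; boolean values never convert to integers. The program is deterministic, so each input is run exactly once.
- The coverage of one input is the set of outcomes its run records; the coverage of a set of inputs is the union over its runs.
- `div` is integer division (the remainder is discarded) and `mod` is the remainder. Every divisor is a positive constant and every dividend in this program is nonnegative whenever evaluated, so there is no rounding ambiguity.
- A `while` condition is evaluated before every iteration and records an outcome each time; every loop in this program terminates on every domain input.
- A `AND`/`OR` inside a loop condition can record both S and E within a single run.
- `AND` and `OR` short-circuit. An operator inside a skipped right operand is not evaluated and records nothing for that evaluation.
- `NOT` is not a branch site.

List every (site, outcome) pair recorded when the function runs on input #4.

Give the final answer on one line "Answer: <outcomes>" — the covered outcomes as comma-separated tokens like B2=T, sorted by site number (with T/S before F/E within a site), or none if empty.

Running input #4 (r=-4, w=1, y=-3), event by event:
  B2->S, B1->T, B4->T, B4->F, B5->T, B8->S, B7->F
as a set, this run covers: B1=T, B2=S, B4=T, B4=F, B5=T, B7=F, B8=S

Answer: B1=T, B2=S, B4=T, B4=F, B5=T, B7=F, B8=S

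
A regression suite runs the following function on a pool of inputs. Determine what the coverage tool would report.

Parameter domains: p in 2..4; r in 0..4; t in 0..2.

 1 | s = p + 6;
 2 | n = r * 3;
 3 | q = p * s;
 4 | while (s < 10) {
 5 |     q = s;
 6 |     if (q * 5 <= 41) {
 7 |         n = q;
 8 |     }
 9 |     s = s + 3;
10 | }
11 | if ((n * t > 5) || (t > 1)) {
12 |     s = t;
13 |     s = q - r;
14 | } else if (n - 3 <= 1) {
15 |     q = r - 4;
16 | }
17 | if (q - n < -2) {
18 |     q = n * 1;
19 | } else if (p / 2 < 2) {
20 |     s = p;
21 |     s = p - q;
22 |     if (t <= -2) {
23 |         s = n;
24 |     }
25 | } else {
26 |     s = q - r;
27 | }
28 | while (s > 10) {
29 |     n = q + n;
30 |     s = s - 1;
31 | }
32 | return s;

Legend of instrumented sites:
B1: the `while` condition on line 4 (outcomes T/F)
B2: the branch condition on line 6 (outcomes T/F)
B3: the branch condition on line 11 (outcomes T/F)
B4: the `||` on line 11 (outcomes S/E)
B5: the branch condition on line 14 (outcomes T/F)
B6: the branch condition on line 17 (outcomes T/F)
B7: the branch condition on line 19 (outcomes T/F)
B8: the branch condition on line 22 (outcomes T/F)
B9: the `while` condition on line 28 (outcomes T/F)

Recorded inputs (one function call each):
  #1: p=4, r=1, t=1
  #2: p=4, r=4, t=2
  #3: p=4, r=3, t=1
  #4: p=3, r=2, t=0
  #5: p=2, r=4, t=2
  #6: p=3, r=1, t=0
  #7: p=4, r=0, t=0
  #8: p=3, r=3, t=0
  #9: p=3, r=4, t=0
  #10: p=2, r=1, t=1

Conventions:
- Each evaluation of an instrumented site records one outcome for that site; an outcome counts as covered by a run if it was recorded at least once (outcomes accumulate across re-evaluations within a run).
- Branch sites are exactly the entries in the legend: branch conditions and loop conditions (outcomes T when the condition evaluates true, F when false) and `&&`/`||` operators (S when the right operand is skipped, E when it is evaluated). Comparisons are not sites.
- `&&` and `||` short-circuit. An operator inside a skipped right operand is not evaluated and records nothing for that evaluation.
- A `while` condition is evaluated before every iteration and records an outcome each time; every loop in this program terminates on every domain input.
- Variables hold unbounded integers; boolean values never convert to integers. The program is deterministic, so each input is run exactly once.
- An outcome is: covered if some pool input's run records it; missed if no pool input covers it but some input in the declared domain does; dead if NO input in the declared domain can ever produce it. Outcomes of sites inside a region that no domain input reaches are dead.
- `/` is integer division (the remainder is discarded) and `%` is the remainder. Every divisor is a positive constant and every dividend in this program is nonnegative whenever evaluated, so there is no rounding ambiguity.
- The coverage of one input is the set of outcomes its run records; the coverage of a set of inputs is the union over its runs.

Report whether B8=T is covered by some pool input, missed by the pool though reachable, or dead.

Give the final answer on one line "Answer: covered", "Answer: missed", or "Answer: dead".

no pool input records B8=T
checking all 45 inputs in the declared domain: B8=T is never recorded -> dead

Answer: dead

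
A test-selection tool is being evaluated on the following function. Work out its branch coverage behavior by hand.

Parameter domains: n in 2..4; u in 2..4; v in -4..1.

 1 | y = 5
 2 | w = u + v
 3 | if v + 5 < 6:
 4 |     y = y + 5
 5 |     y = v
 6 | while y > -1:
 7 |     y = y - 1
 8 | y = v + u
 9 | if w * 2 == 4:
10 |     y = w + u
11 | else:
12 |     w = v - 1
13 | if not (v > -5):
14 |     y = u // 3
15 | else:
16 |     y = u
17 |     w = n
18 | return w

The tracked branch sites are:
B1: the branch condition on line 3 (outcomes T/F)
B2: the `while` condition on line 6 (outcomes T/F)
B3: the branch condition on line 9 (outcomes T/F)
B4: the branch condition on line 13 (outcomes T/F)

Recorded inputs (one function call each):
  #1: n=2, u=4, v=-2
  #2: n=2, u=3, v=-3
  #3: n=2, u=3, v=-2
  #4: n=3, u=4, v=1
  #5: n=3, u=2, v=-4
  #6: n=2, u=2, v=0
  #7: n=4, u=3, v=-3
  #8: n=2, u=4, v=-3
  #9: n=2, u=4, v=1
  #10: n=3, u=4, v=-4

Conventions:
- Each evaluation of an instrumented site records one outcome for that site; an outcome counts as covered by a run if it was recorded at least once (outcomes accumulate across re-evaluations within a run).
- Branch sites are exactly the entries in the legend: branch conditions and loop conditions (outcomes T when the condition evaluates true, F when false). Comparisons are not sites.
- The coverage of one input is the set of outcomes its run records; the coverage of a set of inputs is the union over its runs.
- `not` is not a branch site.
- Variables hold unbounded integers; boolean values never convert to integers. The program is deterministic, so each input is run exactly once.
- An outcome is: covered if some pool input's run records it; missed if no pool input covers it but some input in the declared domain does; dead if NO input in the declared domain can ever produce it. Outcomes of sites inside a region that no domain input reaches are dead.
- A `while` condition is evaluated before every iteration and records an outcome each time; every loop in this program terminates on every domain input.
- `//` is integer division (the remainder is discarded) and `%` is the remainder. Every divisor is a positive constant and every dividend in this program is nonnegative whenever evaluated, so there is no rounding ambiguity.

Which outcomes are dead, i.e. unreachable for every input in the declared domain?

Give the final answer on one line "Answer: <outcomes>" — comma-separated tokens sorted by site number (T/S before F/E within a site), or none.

running all 54 domain inputs and tallying outcomes:
  B4=T: never recorded by any domain input -> dead
  reachable outcomes have witnesses, e.g. B1=T (e.g. n=2, u=2, v=-4), B1=F (e.g. n=2, u=2, v=1), B2=T (e.g. n=2, u=2, v=0), B2=F (e.g. n=2, u=2, v=-4)

Answer: B4=T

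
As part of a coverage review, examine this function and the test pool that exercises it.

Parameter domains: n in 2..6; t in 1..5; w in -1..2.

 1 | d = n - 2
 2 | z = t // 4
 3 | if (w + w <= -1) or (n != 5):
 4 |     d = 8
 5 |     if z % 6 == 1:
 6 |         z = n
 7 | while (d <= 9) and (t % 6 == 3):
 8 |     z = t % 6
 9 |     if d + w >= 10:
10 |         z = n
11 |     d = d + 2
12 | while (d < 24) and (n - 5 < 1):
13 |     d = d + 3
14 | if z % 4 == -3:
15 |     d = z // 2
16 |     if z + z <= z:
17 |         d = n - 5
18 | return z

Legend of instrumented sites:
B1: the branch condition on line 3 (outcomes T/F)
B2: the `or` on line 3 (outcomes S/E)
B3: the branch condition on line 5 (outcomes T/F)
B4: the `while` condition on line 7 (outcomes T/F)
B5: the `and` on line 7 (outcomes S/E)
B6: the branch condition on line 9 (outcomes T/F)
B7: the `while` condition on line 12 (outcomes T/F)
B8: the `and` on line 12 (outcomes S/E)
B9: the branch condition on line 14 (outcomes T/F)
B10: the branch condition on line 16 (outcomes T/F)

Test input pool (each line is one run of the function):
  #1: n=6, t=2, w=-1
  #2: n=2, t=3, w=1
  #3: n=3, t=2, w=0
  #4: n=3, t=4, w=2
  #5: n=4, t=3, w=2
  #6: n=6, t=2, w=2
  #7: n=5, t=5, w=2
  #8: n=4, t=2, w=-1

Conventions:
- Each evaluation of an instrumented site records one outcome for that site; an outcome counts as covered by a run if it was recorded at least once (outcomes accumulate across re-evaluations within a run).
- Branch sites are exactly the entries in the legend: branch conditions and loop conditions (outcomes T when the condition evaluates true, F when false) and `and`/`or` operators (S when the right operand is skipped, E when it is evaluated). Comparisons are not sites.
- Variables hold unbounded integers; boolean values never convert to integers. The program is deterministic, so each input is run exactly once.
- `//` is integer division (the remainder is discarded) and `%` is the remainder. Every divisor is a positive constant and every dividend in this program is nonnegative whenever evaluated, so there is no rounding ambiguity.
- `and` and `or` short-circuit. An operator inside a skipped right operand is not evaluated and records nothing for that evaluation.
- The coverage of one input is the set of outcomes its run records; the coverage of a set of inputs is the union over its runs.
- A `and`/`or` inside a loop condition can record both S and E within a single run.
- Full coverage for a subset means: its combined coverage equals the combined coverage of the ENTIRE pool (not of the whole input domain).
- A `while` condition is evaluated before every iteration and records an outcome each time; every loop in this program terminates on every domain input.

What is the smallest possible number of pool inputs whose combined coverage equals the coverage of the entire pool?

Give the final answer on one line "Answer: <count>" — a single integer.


input #1, n=6, t=2, w=-1: outcomes B1=T, B2=S, B3=F, B4=F, B5=E, B7=F, B8=E, B9=F
input #2, n=2, t=3, w=1: outcomes B1=T, B2=E, B3=F, B4=T, B4=F, B5=S, B5=E, B6=F, B7=T, B7=F, B8=S, B8=E, B9=F
input #3, n=3, t=2, w=0: outcomes B1=T, B2=E, B3=F, B4=F, B5=E, B7=T, B7=F, B8=S, B8=E, B9=F
input #4, n=3, t=4, w=2: outcomes B1=T, B2=E, B3=T, B4=F, B5=E, B7=T, B7=F, B8=S, B8=E, B9=F
input #5, n=4, t=3, w=2: outcomes B1=T, B2=E, B3=F, B4=T, B4=F, B5=S, B5=E, B6=T, B7=T, B7=F, B8=S, B8=E, B9=F
input #6, n=6, t=2, w=2: outcomes B1=T, B2=E, B3=F, B4=F, B5=E, B7=F, B8=E, B9=F
input #7, n=5, t=5, w=2: outcomes B1=F, B2=E, B4=F, B5=E, B7=T, B7=F, B8=S, B8=E, B9=F
input #8, n=4, t=2, w=-1: outcomes B1=T, B2=S, B3=F, B4=F, B5=E, B7=T, B7=F, B8=S, B8=E, B9=F
together the pool reaches 17 outcomes: B1=T, B1=F, B2=S, B2=E, B3=T, B3=F, B4=T, B4=F, B5=S, B5=E, B6=T, B6=F, B7=T, B7=F, B8=S, B8=E, B9=F
size 1 is not enough: best union over all size-1 subsets is 13/17
size 2 is not enough: best union over all size-2 subsets is 14/17
size 3 is not enough: best union over all size-3 subsets is 15/17
size 4 is not enough: best union over all size-4 subsets is 16/17
size 5: inputs {1, 2, 4, 5, 7} cover all 17 outcomes, and no lexicographically smaller subset of this size does
Answer: 5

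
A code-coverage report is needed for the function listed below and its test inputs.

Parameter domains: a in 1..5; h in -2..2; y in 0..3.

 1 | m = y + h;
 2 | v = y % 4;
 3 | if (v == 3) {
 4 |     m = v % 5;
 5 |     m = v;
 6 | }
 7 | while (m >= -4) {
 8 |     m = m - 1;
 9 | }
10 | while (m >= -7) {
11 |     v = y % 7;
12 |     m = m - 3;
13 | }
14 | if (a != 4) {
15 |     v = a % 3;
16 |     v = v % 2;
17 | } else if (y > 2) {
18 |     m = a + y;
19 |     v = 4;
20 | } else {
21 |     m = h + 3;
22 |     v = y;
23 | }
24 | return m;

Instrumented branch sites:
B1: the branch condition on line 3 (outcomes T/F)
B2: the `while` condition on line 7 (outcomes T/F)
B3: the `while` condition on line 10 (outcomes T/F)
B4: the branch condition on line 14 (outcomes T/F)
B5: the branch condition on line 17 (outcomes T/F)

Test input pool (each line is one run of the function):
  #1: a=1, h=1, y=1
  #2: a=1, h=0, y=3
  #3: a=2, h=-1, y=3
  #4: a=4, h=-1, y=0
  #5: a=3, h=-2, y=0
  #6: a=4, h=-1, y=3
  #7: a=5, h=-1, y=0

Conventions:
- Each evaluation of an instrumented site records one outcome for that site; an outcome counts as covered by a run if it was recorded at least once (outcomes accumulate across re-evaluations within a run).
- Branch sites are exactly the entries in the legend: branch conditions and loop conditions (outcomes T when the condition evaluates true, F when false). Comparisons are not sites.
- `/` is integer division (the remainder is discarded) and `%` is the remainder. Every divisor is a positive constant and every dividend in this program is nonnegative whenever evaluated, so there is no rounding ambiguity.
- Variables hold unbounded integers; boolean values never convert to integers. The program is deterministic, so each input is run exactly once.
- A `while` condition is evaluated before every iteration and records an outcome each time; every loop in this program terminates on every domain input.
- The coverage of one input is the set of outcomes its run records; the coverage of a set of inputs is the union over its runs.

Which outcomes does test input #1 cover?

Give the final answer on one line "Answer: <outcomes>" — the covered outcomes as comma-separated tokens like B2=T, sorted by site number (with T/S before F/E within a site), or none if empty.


Tracing the run of input #1 (a=1, h=1, y=1):
  B1->F, B2->T, B2->T, B2->T, B2->T, B2->T, B2->T, B2->T, B2->F, B3->T
  B3->F, B4->T
collecting distinct outcomes: B1=F, B2=T, B2=F, B3=T, B3=F, B4=T
Answer: B1=F, B2=T, B2=F, B3=T, B3=F, B4=T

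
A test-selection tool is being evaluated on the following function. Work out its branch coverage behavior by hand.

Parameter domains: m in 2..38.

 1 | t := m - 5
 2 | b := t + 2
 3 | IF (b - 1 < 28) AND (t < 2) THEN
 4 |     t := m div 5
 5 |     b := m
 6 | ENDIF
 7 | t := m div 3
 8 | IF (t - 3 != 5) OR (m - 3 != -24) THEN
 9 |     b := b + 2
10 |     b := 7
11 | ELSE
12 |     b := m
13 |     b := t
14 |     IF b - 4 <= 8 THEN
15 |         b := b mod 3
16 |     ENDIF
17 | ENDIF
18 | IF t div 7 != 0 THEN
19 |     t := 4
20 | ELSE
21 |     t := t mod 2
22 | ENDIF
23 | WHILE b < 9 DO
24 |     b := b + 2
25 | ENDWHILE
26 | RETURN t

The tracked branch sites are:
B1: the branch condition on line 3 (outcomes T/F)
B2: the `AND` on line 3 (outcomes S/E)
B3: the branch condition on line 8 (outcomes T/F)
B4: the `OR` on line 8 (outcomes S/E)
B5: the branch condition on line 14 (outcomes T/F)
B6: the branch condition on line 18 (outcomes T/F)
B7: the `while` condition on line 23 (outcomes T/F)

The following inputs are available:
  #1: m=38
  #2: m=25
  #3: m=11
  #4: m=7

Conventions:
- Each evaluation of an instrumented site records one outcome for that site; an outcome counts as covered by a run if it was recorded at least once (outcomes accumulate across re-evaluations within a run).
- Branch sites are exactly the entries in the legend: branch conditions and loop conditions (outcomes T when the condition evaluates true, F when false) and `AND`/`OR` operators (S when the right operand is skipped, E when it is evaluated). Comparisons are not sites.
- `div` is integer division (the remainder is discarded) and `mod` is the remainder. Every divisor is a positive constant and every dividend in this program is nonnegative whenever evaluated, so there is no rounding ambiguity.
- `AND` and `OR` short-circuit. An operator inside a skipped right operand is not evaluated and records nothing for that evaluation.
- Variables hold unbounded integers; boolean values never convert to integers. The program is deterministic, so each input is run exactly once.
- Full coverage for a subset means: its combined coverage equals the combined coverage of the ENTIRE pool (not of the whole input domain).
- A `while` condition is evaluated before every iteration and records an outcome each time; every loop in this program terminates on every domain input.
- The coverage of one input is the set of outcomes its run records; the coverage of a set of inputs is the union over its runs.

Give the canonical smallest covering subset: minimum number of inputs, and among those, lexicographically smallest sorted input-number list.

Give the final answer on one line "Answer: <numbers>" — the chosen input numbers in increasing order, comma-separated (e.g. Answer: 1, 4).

input #1, m=38: outcomes B1=F, B2=S, B3=T, B4=S, B6=T, B7=T, B7=F
input #2, m=25: outcomes B1=F, B2=E, B3=T, B4=E, B6=T, B7=T, B7=F
input #3, m=11: outcomes B1=F, B2=E, B3=T, B4=S, B6=F, B7=T, B7=F
input #4, m=7: outcomes B1=F, B2=E, B3=T, B4=S, B6=F, B7=T, B7=F
pool-wide coverage (10 outcomes): B1=F, B2=S, B2=E, B3=T, B4=S, B4=E, B6=T, B6=F, B7=T, B7=F
every size-1 subset falls short of the 10 outcomes (best: 7/10)
every size-2 subset falls short of the 10 outcomes (best: 9/10)
size 3: inputs {1, 2, 3} cover all 10 outcomes, and no lexicographically smaller subset of this size does

Answer: 1, 2, 3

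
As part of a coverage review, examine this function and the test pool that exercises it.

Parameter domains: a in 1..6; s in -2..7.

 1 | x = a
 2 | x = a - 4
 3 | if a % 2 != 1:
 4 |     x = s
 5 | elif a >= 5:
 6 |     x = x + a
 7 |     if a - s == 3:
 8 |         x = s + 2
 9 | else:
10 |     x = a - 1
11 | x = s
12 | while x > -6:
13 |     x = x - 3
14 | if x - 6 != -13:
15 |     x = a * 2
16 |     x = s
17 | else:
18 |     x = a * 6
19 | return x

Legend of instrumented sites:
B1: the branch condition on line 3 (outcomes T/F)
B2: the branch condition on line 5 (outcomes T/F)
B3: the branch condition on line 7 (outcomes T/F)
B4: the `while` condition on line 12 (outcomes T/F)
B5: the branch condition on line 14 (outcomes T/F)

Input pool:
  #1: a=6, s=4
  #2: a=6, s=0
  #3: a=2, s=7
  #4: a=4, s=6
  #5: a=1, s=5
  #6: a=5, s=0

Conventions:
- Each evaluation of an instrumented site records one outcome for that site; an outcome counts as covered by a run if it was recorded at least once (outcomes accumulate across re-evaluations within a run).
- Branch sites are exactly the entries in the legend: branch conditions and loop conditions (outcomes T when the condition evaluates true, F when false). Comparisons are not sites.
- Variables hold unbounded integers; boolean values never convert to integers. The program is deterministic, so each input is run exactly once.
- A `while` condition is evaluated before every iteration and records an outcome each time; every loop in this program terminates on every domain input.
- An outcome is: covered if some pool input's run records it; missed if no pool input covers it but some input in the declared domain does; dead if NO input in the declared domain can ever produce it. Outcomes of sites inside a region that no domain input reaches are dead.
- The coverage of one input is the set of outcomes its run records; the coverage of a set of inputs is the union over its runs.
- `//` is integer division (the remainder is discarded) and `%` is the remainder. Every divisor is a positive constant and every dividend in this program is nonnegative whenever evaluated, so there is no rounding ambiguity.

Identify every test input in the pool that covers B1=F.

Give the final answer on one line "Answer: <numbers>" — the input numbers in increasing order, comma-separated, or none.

input #1 (a=6, s=4): misses B1=F
input #2 (a=6, s=0): misses B1=F
input #3 (a=2, s=7): misses B1=F
input #4 (a=4, s=6): misses B1=F
input #5 (a=1, s=5): covers B1=F
input #6 (a=5, s=0): covers B1=F

Answer: 5, 6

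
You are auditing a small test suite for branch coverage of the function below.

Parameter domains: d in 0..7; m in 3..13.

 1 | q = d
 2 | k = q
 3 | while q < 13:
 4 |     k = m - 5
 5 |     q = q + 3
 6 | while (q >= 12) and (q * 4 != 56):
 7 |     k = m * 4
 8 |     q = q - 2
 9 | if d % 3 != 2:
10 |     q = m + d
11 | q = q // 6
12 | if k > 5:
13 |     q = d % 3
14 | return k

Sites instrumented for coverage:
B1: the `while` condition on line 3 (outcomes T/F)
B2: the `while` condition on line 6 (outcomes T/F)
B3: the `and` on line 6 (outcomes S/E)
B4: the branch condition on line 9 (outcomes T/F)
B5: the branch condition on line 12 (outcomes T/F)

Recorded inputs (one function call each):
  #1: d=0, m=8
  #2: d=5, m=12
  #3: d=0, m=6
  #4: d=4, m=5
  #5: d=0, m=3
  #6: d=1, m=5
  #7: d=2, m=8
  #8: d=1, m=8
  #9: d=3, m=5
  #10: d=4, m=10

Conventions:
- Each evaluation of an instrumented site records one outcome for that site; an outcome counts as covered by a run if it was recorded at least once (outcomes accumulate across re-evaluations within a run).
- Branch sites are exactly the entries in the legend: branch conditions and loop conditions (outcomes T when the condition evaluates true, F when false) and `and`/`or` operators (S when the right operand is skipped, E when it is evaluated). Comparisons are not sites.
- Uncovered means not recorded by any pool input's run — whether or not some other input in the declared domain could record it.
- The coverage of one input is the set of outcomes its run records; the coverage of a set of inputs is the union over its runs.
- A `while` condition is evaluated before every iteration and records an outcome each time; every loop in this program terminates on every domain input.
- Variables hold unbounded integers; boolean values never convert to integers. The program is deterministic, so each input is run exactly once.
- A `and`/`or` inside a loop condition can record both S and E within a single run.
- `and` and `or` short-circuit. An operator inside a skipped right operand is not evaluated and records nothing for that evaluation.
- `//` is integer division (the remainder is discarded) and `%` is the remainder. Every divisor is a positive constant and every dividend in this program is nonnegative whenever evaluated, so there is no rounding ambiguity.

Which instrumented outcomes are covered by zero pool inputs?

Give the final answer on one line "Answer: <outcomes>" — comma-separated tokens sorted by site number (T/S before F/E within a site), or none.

input #1 (d=0, m=8): covers B1=T, B1=F, B2=T, B2=F, B3=S, B3=E, B4=T, B5=T
input #2 (d=5, m=12): covers B1=T, B1=F, B2=F, B3=E, B4=F, B5=T
input #3 (d=0, m=6): covers B1=T, B1=F, B2=T, B2=F, B3=S, B3=E, B4=T, B5=T
input #4 (d=4, m=5): covers B1=T, B1=F, B2=T, B2=F, B3=S, B3=E, B4=T, B5=T
input #5 (d=0, m=3): covers B1=T, B1=F, B2=T, B2=F, B3=S, B3=E, B4=T, B5=T
input #6 (d=1, m=5): covers B1=T, B1=F, B2=T, B2=F, B3=S, B3=E, B4=T, B5=T
input #7 (d=2, m=8): covers B1=T, B1=F, B2=F, B3=E, B4=F, B5=F
input #8 (d=1, m=8): covers B1=T, B1=F, B2=T, B2=F, B3=S, B3=E, B4=T, B5=T
input #9 (d=3, m=5): covers B1=T, B1=F, B2=T, B2=F, B3=S, B3=E, B4=T, B5=T
input #10 (d=4, m=10): covers B1=T, B1=F, B2=T, B2=F, B3=S, B3=E, B4=T, B5=T
union over the pool: B1=T, B1=F, B2=T, B2=F, B3=S, B3=E, B4=T, B4=F, B5=T, B5=F
uncovered (0 of 10): none

Answer: none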